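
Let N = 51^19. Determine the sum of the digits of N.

180

51^19 = 277864679818687128933845596553451
Sum of its 33 digits: 180.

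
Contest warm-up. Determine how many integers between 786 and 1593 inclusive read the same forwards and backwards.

The integers in [786, 1593] that read the same forwards and backwards: 787, 797, 808, 818, 828, 838, …, 1441, 1551.
28 qualify.

28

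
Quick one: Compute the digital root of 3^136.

The digital root of n equals n mod 9 (or 9 when 9 | n), so we need 3^136 mod 9.
3^136 ≡ 0 (mod 9), so the digital root is 9.

9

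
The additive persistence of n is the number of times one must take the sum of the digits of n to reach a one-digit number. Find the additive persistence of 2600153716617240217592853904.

2

2600153716617240217592853904 → 106 → 7 (2 steps)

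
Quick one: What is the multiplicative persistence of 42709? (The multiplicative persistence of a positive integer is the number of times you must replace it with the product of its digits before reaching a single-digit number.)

42709 → 0 (1 step)

1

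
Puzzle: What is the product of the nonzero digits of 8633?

432

8×6×3×3 = 432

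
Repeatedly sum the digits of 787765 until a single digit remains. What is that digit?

4

7+8+7+7+6+5 = 40
4+0 = 4
(Equivalently, 787765 mod 9 = 4.)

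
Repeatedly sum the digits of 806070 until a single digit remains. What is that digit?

8+0+6+0+7+0 = 21
2+1 = 3

3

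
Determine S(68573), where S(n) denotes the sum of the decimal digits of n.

29

6+8+5+7+3 = 29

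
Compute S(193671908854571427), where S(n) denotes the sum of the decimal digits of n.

1+9+3+6+7+1+9+0+8+8+5+4+5+7+1+4+2+7 = 87

87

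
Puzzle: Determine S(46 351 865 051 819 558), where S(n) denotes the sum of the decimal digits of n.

80

4+6+3+5+1+8+6+5+0+5+1+8+1+9+5+5+8 = 80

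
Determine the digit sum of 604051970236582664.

6+0+4+0+5+1+9+7+0+2+3+6+5+8+2+6+6+4 = 74

74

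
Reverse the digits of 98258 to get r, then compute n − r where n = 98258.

Reverse of 98258 is 85289.
98258 − 85289 = 12969

12969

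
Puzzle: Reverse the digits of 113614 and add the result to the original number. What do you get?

Reverse of 113614 is 416311.
113614 + 416311 = 529925

529925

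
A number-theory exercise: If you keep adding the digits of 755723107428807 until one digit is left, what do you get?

3

7+5+5+7+2+3+1+0+7+4+2+8+8+0+7 = 66
6+6 = 12
1+2 = 3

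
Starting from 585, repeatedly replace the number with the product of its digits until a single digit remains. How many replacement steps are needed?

2

585 → 200 → 0 (2 steps)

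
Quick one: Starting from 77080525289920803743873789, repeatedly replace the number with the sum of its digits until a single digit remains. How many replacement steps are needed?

77080525289920803743873789 → 131 → 5 (2 steps)

2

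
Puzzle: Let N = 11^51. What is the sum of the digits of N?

11^51 = 129129938167664848157333145589394151932880352885953011
Sum of its 54 digits: 251.

251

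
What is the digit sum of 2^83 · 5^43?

2^83 · 5^43 = 10995116277760000000000000000000000000000000000000000000
Sum of its 56 digits: 61.

61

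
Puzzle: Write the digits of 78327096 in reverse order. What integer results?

69072387

Reversing 78327096 gives 69072387.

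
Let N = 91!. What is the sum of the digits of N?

91! = 135200152767840296255166568759495142147586866476906677791741734597153670771559994765685283954750449427751168336768008192000000000000000000000
Sum of its 141 digits: 594.

594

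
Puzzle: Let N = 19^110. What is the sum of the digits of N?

613

19^110 = 460146480715063771187367914458108200219928670232499710530187294007669063159955115005489578393907522018065803181899695914595263633284155035801
Sum of its 141 digits: 613.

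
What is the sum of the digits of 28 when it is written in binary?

28 in base 2 is 11100.
Digit sum: 1+1+1+0+0 = 3.

3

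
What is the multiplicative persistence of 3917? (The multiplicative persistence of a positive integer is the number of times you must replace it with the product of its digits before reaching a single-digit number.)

3917 → 189 → 72 → 14 → 4 (4 steps)

4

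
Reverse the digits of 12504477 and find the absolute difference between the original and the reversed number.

64936044

Reverse of 12504477 is 77440521.
|12504477 − 77440521| = 64936044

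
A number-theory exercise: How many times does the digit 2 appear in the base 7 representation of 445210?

445210 in base 7 is 3532663.
The digit 2 appears 1 time.

1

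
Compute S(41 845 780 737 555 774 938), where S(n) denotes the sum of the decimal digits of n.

107

4+1+8+4+5+7+8+0+7+3+7+5+5+5+7+7+4+9+3+8 = 107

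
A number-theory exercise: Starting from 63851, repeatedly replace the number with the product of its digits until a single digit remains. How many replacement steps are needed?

63851 → 720 → 0 (2 steps)

2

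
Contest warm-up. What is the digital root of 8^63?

8

The digital root of n equals n mod 9 (or 9 when 9 | n), so we need 8^63 mod 9.
8^63 ≡ 8 (mod 9), so the digital root is 8.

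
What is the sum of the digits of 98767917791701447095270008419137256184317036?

9+8+7+6+7+9+1+7+7+9+1+7+0+1+4+4+7+0+9+5+2+7+0+0+0+8+4+1+9+1+3+7+2+5+6+1+8+4+3+1+7+0+3+6 = 196

196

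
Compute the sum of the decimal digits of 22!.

72

22! = 1124000727777607680000
Sum of its 22 digits: 72.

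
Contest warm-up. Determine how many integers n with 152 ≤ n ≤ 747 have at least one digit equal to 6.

The integers in [152, 747] that have at least one digit equal to 6: 156, 160, 161, 162, 163, 164, …, 736, 746.
195 qualify.

195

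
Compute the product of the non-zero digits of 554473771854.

5×5×4×4×7×3×7×7×1×8×5×4 = 65856000

65856000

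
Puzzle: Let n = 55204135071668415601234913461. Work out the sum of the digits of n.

103

5+5+2+0+4+1+3+5+0+7+1+6+6+8+4+1+5+6+0+1+2+3+4+9+1+3+4+6+1 = 103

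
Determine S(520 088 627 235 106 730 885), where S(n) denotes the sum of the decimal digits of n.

5+2+0+0+8+8+6+2+7+2+3+5+1+0+6+7+3+0+8+8+5 = 86

86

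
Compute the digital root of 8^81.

8

The digital root of n equals n mod 9 (or 9 when 9 | n), so we need 8^81 mod 9.
8^81 ≡ 8 (mod 9), so the digital root is 8.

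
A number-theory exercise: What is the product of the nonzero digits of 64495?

6×4×4×9×5 = 4320

4320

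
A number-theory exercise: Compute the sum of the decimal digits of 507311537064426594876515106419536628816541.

180

5+0+7+3+1+1+5+3+7+0+6+4+4+2+6+5+9+4+8+7+6+5+1+5+1+0+6+4+1+9+5+3+6+6+2+8+8+1+6+5+4+1 = 180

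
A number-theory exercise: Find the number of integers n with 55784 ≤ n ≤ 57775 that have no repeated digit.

588

The integers in [55784, 57775] that have no repeated digit: 56012, 56013, 56014, 56017, 56018, 56019, …, 57694, 57698.
588 qualify.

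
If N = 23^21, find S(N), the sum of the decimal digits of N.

152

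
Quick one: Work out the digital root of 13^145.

4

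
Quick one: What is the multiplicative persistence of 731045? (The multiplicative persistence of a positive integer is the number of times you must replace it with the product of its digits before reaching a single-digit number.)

731045 → 0 (1 step)

1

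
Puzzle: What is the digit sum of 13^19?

85

13^19 = 1461920290375446110677
Sum of its 22 digits: 85.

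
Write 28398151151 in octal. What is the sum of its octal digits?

28398151151 in base 8 is 323452262757.
Digit sum: 3+2+3+4+5+2+2+6+2+7+5+7 = 48.

48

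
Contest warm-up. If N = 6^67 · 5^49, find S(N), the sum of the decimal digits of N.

6^67 · 5^49 = 243032295074425306050099741748329185280000000000000000000000000000000000000000000000000
Sum of its 87 digits: 153.

153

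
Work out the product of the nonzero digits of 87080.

8×7×8 = 448

448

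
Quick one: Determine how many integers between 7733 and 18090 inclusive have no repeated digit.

The integers in [7733, 18090] that have no repeated digit: 7801, 7802, 7803, 7804, 7805, 7806, …, 18076, 18079.
3508 qualify.

3508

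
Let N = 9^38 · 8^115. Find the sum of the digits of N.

594

9^38 · 8^115 = 130786784603748050703711606760710961249160208698366484638106344452352343213604681995129466582013768627472817205426846913468320971357025206272
Sum of its 141 digits: 594.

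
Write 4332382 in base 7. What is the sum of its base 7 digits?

4332382 in base 7 is 51552565.
Digit sum: 5+1+5+5+2+5+6+5 = 34.

34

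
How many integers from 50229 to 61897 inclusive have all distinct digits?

The integers in [50229, 61897] that have all distinct digits: 50231, 50234, 50236, 50237, 50238, 50239, …, 61895, 61897.
3606 qualify.

3606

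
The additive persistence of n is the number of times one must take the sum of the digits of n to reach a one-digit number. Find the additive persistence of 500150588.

500150588 → 32 → 5 (2 steps)

2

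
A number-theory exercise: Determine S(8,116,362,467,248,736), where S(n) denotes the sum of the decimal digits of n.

74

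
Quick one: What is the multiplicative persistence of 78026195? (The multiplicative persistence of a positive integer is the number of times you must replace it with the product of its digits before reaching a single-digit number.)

78026195 → 0 (1 step)

1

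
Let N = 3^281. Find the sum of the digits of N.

3^281 = 117780278315454448419157672532637026644593815502736129573054313499295419020803755678325526174988421420539518273987477933666635730224803
Sum of its 135 digits: 603.

603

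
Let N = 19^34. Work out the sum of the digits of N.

172

19^34 = 30034640110980377619945846078500632729311721
Sum of its 44 digits: 172.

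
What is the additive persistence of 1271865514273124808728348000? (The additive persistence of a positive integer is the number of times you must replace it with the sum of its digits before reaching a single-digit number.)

1271865514273124808728348000 → 107 → 8 (2 steps)

2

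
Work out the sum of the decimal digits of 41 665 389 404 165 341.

4+1+6+6+5+3+8+9+4+0+4+1+6+5+3+4+1 = 70

70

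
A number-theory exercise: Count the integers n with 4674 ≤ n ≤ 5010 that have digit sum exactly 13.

7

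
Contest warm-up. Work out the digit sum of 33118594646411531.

65

3+3+1+1+8+5+9+4+6+4+6+4+1+1+5+3+1 = 65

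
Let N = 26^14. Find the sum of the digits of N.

100

26^14 = 64509974703297150976
Sum of its 20 digits: 100.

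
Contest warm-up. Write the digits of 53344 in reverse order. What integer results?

Reversing 53344 gives 44335.

44335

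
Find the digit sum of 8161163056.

8+1+6+1+1+6+3+0+5+6 = 37

37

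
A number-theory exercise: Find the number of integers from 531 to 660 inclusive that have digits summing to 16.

12

The integers in [531, 660] that have digits summing to 16: 538, 547, 556, 565, 574, 583, …, 646, 655.
12 qualify.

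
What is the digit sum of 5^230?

5^230 = 57956346104490959152058363461681867396368199668090484413328735295587208438994208734333001292550131836505295611500018109797649490388948834151960909366607666015625
Sum of its 161 digits: 736.

736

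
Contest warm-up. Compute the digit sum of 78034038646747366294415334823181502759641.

179

7+8+0+3+4+0+3+8+6+4+6+7+4+7+3+6+6+2+9+4+4+1+5+3+3+4+8+2+3+1+8+1+5+0+2+7+5+9+6+4+1 = 179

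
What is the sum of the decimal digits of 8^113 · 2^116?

8^113 · 2^116 = 93035356709837681990313447409664580397266094167976711716030745495121828878514934185752454491361736391777602765602070775492429008462675968
Sum of its 137 digits: 644.

644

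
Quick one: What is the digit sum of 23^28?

202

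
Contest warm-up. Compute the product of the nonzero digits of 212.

2×1×2 = 4

4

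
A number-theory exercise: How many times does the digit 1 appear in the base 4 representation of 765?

1

765 in base 4 is 23331.
The digit 1 appears 1 time.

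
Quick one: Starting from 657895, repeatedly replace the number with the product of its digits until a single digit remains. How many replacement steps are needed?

657895 → 75600 → 0 (2 steps)

2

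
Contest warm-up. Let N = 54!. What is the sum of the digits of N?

261

54! = 230843697339241380472092742683027581083278564571807941132288000000000000
Sum of its 72 digits: 261.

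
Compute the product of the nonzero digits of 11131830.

1×1×1×3×1×8×3 = 72

72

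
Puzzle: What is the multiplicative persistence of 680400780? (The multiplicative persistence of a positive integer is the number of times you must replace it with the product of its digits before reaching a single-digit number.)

1

680400780 → 0 (1 step)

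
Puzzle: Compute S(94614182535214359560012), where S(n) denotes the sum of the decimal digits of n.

9+4+6+1+4+1+8+2+5+3+5+2+1+4+3+5+9+5+6+0+0+1+2 = 86

86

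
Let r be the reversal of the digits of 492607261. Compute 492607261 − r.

Reverse of 492607261 is 162706294.
492607261 − 162706294 = 329900967

329900967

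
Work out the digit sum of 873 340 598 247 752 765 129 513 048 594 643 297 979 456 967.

8+7+3+3+4+0+5+9+8+2+4+7+7+5+2+7+6+5+1+2+9+5+1+3+0+4+8+5+9+4+6+4+3+2+9+7+9+7+9+4+5+6+9+6+7 = 236

236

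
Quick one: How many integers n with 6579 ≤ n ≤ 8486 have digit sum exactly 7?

The integers in [6579, 8486] that have digit sum exactly 7: 7000.
1 qualifies.

1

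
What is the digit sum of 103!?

621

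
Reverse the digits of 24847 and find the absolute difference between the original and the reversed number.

Reverse of 24847 is 74842.
|24847 − 74842| = 49995

49995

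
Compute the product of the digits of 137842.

1×3×7×8×4×2 = 1344

1344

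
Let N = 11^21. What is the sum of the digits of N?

11^21 = 7400249944258160101211
Sum of its 22 digits: 71.

71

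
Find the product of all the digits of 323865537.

3×2×3×8×6×5×5×3×7 = 453600

453600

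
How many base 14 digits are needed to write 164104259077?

10

164104259077 in base 14 is 7D2AA471D3, which has 10 digits.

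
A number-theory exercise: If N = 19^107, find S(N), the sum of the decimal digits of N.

19^107 = 67086525836865982094673846691661787464634592540093265859482037324343062131499506488626560488979081792982330249584443200844913782371213739
Sum of its 137 digits: 649.

649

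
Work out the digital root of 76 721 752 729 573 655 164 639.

7+6+7+2+1+7+5+2+7+2+9+5+7+3+6+5+5+1+6+4+6+3+9 = 115
1+1+5 = 7

7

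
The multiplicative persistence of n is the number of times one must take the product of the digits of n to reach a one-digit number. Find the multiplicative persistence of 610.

610 → 0 (1 step)

1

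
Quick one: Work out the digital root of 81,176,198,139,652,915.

1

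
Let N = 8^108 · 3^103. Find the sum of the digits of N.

684

8^108 · 3^103 = 475562751647890867624295703897780538571185733469056847644594245490124868519611406490567770839337853057604998491006157661034341819991016520214904832
Sum of its 147 digits: 684.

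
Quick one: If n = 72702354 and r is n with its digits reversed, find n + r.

Reverse of 72702354 is 45320727.
72702354 + 45320727 = 118023081

118023081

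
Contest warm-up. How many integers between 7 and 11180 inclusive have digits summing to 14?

The integers in [7, 11180] that have digits summing to 14: 59, 68, 77, 86, 95, 149, …, 11165, 11174.
628 qualify.

628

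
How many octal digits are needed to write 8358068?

8358068 in base 8 is 37704264, which has 8 digits.

8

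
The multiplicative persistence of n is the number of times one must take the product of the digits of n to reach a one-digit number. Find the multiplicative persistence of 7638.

2

7638 → 1008 → 0 (2 steps)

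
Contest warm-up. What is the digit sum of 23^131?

23^131 = 24341454095880723262526112555728977056504671778092019822086844070001883535680393509681434163978409275570572730164580647279173784367089293297422518018184432748252822798501059816327
Sum of its 179 digits: 794.

794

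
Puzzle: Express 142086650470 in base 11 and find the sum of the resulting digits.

142086650470 in base 11 is 55293234566.
Digit sum: 5+5+2+9+3+2+3+4+5+6+6 = 50.

50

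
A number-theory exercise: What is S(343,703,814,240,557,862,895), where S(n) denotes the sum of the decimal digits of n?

94

3+4+3+7+0+3+8+1+4+2+4+0+5+5+7+8+6+2+8+9+5 = 94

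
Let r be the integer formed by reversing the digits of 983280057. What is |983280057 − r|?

Reverse of 983280057 is 750082389.
|983280057 − 750082389| = 233197668

233197668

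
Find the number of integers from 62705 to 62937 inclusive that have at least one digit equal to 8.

The integers in [62705, 62937] that have at least one digit equal to 8: 62708, 62718, 62728, 62738, 62748, 62758, …, 62918, 62928.
122 qualify.

122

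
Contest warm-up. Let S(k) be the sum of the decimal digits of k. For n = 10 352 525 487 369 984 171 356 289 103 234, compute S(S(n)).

First digit sum: 136.
1+3+6 = 10.

10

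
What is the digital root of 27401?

2+7+4+0+1 = 14
1+4 = 5

5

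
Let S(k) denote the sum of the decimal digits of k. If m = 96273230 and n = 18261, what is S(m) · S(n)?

S(96273230) = 9+6+2+7+3+2+3+0 = 32.
S(18261) = 1+8+2+6+1 = 18.
32 · 18 = 576.

576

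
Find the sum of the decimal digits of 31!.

135

31! = 8222838654177922817725562880000000
Sum of its 34 digits: 135.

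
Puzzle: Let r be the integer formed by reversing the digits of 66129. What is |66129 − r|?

26037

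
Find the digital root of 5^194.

7

The digital root of n equals n mod 9 (or 9 when 9 | n), so we need 5^194 mod 9.
5^194 ≡ 7 (mod 9), so the digital root is 7.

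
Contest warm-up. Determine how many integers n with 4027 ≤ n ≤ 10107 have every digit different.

3013

The integers in [4027, 10107] that have every digit different: 4027, 4028, 4029, 4031, 4032, 4035, …, 9875, 9876.
3013 qualify.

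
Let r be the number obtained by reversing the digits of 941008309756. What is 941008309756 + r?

Reverse of 941008309756 is 657903800149.
941008309756 + 657903800149 = 1598912109905

1598912109905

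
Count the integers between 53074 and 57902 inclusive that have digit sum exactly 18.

The integers in [53074, 57902] that have digit sum exactly 18: 53082, 53091, 53109, 53118, 53127, 53136, …, 57510, 57600.
220 qualify.

220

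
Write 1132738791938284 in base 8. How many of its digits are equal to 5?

1132738791938284 in base 8 is 40143411524214354.
The digit 5 appears 2 times.

2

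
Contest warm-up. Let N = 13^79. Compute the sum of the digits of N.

13^79 = 10035172269625500103459385725807792077756541675943228751712485551784766198004089442953477
Sum of its 89 digits: 400.

400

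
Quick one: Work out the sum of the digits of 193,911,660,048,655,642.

76

1+9+3+9+1+1+6+6+0+0+4+8+6+5+5+6+4+2 = 76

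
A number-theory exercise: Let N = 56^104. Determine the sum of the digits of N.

56^104 = 64796986492228999805597528095528278858620125812077291655323633391465629045231971091598883617847060472951079543243589451015718555430763450969579299974949184848089389801064249998442496
Sum of its 182 digits: 913.

913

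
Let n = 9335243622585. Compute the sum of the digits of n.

57

9+3+3+5+2+4+3+6+2+2+5+8+5 = 57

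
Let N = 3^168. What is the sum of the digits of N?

3^168 = 143341119796678074027577337316118932770382415738332565090012937927177499182473761
Sum of its 81 digits: 360.

360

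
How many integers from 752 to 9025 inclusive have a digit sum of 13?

The integers in [752, 9025] that have a digit sum of 13: 760, 805, 814, 823, 832, 841, …, 9013, 9022.
405 qualify.

405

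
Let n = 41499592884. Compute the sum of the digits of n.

63

4+1+4+9+9+5+9+2+8+8+4 = 63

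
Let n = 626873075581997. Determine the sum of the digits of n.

6+2+6+8+7+3+0+7+5+5+8+1+9+9+7 = 83

83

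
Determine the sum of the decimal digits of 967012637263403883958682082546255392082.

177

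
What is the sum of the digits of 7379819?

44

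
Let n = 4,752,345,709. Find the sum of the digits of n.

4+7+5+2+3+4+5+7+0+9 = 46

46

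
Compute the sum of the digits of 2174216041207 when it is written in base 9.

39

2174216041207 in base 9 is 7625025051321.
Digit sum: 7+6+2+5+0+2+5+0+5+1+3+2+1 = 39.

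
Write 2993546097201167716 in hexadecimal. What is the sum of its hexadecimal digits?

121

2993546097201167716 in base 16 is 298B36509E6EBD64.
Digit sum: 2+9+8+11+3+6+5+0+9+14+6+14+11+13+6+4 = 121.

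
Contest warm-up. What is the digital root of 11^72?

1

The digital root of n equals n mod 9 (or 9 when 9 | n), so we need 11^72 mod 9.
11^72 ≡ 1 (mod 9), so the digital root is 1.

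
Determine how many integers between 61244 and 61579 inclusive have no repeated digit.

142

The integers in [61244, 61579] that have no repeated digit: 61245, 61247, 61248, 61249, 61250, 61253, …, 61578, 61579.
142 qualify.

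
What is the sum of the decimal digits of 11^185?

11^185 = 4546181331788754829059541304472527258916852725874695267335449419996951963427561999598303275535710744926102593355190618055605767573555747753393746554992911707443737755948940316441073912206223851
Sum of its 193 digits: 914.

914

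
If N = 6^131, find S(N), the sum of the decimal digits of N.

6^131 = 866590253542288183694051531743727863541126937352231440806438030493578436223913165685106824007076806656
Sum of its 102 digits: 432.

432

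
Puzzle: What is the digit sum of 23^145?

23^145 = 282186493234818581154142512979035159516921447709720108936071149480815335424979513318136832332969187708262504049073275450402213978406087355495426045106684346269876393343892972357615705324291746331543
Sum of its 198 digits: 860.

860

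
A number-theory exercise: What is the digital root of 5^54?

1

The digital root of n equals n mod 9 (or 9 when 9 | n), so we need 5^54 mod 9.
5^54 ≡ 1 (mod 9), so the digital root is 1.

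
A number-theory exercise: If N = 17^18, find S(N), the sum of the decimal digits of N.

91

17^18 = 14063084452067724991009
Sum of its 23 digits: 91.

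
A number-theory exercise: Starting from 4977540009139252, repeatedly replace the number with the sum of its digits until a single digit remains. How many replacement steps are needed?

3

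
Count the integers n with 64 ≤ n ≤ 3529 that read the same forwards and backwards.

119

The integers in [64, 3529] that read the same forwards and backwards: 66, 77, 88, 99, 101, 111, …, 3333, 3443.
119 qualify.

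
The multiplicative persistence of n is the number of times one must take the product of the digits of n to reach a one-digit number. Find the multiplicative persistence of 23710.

1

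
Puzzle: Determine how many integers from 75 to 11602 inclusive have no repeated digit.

5542

The integers in [75, 11602] that have no repeated digit: 75, 76, 78, 79, 80, 81, …, 10986, 10987.
5542 qualify.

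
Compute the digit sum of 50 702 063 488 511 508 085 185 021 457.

109

5+0+7+0+2+0+6+3+4+8+8+5+1+1+5+0+8+0+8+5+1+8+5+0+2+1+4+5+7 = 109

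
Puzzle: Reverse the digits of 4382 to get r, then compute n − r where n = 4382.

1548

Reverse of 4382 is 2834.
4382 − 2834 = 1548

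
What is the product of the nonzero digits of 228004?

2×2×8×4 = 128

128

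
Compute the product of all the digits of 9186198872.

9×1×8×6×1×9×8×8×7×2 = 3483648

3483648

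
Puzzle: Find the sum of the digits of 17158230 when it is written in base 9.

22

17158230 in base 9 is 35251600.
Digit sum: 3+5+2+5+1+6+0+0 = 22.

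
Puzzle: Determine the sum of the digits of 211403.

11

2+1+1+4+0+3 = 11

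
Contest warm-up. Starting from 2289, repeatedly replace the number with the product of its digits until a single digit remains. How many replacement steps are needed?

2289 → 288 → 128 → 16 → 6 (4 steps)

4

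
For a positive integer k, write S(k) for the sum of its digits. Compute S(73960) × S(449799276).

S(73960) = 7+3+9+6+0 = 25.
S(449799276) = 4+4+9+7+9+9+2+7+6 = 57.
25 · 57 = 1425.

1425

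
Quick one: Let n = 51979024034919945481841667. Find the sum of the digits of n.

126

5+1+9+7+9+0+2+4+0+3+4+9+1+9+9+4+5+4+8+1+8+4+1+6+6+7 = 126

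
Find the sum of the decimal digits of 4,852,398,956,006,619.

81

4+8+5+2+3+9+8+9+5+6+0+0+6+6+1+9 = 81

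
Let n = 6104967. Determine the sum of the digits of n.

33

6+1+0+4+9+6+7 = 33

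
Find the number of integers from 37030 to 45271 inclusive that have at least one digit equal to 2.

2995

The integers in [37030, 45271] that have at least one digit equal to 2: 37032, 37042, 37052, 37062, 37072, 37082, …, 45270, 45271.
2995 qualify.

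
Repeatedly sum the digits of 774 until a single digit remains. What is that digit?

7+7+4 = 18
1+8 = 9

9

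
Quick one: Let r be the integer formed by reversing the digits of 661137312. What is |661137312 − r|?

Reverse of 661137312 is 213731166.
|661137312 − 213731166| = 447406146

447406146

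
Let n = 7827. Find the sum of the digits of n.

7+8+2+7 = 24

24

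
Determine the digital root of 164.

1+6+4 = 11
1+1 = 2

2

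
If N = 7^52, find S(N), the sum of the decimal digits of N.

7^52 = 88124787089723195184393736687912818113311201
Sum of its 44 digits: 196.

196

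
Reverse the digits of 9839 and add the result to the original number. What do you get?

Reverse of 9839 is 9389.
9839 + 9389 = 19228

19228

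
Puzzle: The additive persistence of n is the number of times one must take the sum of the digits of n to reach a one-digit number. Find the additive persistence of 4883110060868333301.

4883110060868333301 → 66 → 12 → 3 (3 steps)

3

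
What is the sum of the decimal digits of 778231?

7+7+8+2+3+1 = 28

28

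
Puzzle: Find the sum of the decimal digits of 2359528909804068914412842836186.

2+3+5+9+5+2+8+9+0+9+8+0+4+0+6+8+9+1+4+4+1+2+8+4+2+8+3+6+1+8+6 = 145

145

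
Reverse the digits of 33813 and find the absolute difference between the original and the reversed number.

1980

Reverse of 33813 is 31833.
|33813 − 31833| = 1980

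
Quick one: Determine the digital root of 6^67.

The digital root of n equals n mod 9 (or 9 when 9 | n), so we need 6^67 mod 9.
6^67 ≡ 0 (mod 9), so the digital root is 9.

9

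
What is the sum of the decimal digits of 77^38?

331

77^38 = 486012631280007847152158158162594646631314599938554893156744045161987769
Sum of its 72 digits: 331.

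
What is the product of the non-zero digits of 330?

3×3 = 9

9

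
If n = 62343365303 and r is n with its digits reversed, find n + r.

92699699629

Reverse of 62343365303 is 30356334326.
62343365303 + 30356334326 = 92699699629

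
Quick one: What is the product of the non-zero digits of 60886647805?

15482880

6×8×8×6×6×4×7×8×5 = 15482880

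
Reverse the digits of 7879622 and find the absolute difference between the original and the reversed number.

Reverse of 7879622 is 2269787.
|7879622 − 2269787| = 5609835

5609835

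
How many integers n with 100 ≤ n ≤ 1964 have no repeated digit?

The integers in [100, 1964] that have no repeated digit: 102, 103, 104, 105, 106, 107, …, 1963, 1964.
1135 qualify.

1135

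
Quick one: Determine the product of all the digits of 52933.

5×2×9×3×3 = 810

810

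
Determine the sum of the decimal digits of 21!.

21! = 51090942171709440000
Sum of its 20 digits: 63.

63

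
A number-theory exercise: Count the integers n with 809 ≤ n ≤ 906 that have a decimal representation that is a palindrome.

The integers in [809, 906] that have a decimal representation that is a palindrome: 818, 828, 838, 848, 858, 868, 878, 888, 898.
9 qualify.

9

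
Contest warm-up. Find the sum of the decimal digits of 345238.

25

3+4+5+2+3+8 = 25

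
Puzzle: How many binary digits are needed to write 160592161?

28

160592161 in base 2 is 1001100100100111000100100001, which has 28 digits.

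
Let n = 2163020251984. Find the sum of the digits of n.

43

2+1+6+3+0+2+0+2+5+1+9+8+4 = 43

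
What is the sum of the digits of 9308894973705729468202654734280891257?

183

9+3+0+8+8+9+4+9+7+3+7+0+5+7+2+9+4+6+8+2+0+2+6+5+4+7+3+4+2+8+0+8+9+1+2+5+7 = 183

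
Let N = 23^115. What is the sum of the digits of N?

707

23^115 = 3969183177467130020062144761902429056940039548592734721876064813679185800078513186972349169831395054442088305706871071391437318076384915982550175875645977607
Sum of its 157 digits: 707.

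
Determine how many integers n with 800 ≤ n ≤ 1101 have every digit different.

The integers in [800, 1101] that have every digit different: 801, 802, 803, 804, 805, 806, …, 1097, 1098.
200 qualify.

200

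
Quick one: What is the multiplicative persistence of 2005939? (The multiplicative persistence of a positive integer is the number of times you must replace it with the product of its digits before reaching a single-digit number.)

1

2005939 → 0 (1 step)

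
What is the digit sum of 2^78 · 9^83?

495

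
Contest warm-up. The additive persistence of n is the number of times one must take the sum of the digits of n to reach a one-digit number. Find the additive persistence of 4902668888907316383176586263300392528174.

3

4902668888907316383176586263300392528174 → 187 → 16 → 7 (3 steps)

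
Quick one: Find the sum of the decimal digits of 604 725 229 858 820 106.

75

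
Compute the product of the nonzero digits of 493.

4×9×3 = 108

108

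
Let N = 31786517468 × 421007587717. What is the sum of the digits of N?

89

31786517468 × 421007587717 = 13382365041126962740556
Sum of its 23 digits: 89.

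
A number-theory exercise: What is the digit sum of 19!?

45

19! = 121645100408832000
Sum of its 18 digits: 45.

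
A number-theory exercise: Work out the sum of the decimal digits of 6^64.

252

6^64 = 63340286662973277706162286946811886609896461828096
Sum of its 50 digits: 252.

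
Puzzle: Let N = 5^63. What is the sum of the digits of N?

5^63 = 108420217248550443400745280086994171142578125
Sum of its 45 digits: 170.

170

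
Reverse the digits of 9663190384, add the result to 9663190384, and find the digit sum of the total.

35

Reversal of 9663190384 is 4830913669; 9663190384 + 4830913669 = 14494104053.
Digit sum of 14494104053: 1+4+4+9+4+1+0+4+0+5+3 = 35.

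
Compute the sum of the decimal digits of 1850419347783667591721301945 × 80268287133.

162

1850419347783667591721301945 × 80268287133 = 148529991524358017420112078233851373685
Sum of its 39 digits: 162.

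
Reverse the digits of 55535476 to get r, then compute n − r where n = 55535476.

Reverse of 55535476 is 67453555.
55535476 − 67453555 = -11918079

-11918079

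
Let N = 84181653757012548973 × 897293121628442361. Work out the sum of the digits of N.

150

84181653757012548973 × 897293121628442361 = 75535618883474482944090001316220245253
Sum of its 38 digits: 150.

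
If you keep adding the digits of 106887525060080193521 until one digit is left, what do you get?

5

1+0+6+8+8+7+5+2+5+0+6+0+0+8+0+1+9+3+5+2+1 = 77
7+7 = 14
1+4 = 5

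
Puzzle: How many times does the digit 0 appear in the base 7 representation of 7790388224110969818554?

2

7790388224110969818554 in base 7 is 55443424232404411363405313.
The digit 0 appears 2 times.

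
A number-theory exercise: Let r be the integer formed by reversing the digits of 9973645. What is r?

5463799

Reversing 9973645 gives 5463799.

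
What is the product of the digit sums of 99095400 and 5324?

S(99095400) = 9+9+0+9+5+4+0+0 = 36.
S(5324) = 5+3+2+4 = 14.
36 · 14 = 504.

504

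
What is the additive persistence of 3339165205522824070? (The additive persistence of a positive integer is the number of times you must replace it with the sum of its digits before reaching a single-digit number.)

3339165205522824070 → 67 → 13 → 4 (3 steps)

3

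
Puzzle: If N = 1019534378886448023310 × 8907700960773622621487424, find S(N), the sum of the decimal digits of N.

1019534378886448023310 × 8907700960773622621487424 = 9081707366348551647119275883867699336823853440
Sum of its 46 digits: 228.

228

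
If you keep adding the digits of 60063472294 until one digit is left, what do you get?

7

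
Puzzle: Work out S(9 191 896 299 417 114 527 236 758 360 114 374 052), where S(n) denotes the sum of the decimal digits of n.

162

9+1+9+1+8+9+6+2+9+9+4+1+7+1+1+4+5+2+7+2+3+6+7+5+8+3+6+0+1+1+4+3+7+4+0+5+2 = 162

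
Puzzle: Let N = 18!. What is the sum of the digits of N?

54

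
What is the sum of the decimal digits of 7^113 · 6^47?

7^113 · 6^47 = 1172700984212431674835574797860148333484009926968329917480371775735034173044140718832445128286777414991619888909925451102337055588352
Sum of its 133 digits: 603.

603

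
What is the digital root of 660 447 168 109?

7

6+6+0+4+4+7+1+6+8+1+0+9 = 52
5+2 = 7
(Equivalently, 660 447 168 109 mod 9 = 7.)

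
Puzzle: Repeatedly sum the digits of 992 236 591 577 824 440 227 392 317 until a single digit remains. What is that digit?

9+9+2+2+3+6+5+9+1+5+7+7+8+2+4+4+4+0+2+2+7+3+9+2+3+1+7 = 123
1+2+3 = 6

6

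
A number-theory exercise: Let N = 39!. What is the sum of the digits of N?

39! = 20397882081197443358640281739902897356800000000
Sum of its 47 digits: 189.

189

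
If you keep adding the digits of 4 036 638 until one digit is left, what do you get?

3

4+0+3+6+6+3+8 = 30
3+0 = 3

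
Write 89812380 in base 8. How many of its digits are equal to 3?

89812380 in base 8 is 526466634.
The digit 3 appears 1 time.

1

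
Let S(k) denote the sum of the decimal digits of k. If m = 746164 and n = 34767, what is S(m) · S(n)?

S(746164) = 7+4+6+1+6+4 = 28.
S(34767) = 3+4+7+6+7 = 27.
28 · 27 = 756.

756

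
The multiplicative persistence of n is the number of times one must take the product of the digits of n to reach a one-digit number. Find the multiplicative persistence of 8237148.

2

8237148 → 10752 → 0 (2 steps)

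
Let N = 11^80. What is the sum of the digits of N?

11^80 = 204840021458546589812482594366668142542429986589197318528619143395036962199099876801
Sum of its 84 digits: 409.

409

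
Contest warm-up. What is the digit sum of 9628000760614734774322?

88

9+6+2+8+0+0+0+7+6+0+6+1+4+7+3+4+7+7+4+3+2+2 = 88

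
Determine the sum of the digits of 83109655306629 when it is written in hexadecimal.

84

83109655306629 in base 16 is 4B96797B6185.
Digit sum: 4+11+9+6+7+9+7+11+6+1+8+5 = 84.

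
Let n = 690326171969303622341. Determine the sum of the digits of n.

83

6+9+0+3+2+6+1+7+1+9+6+9+3+0+3+6+2+2+3+4+1 = 83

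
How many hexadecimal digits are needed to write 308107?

308107 in base 16 is 4B38B, which has 5 digits.

5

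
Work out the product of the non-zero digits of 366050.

3×6×6×5 = 540

540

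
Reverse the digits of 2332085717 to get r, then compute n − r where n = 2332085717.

-4843716615

Reverse of 2332085717 is 7175802332.
2332085717 − 7175802332 = -4843716615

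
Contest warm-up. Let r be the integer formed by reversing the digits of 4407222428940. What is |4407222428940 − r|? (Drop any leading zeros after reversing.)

3908980201896

Reverse of 4407222428940 is 498242227044.
|4407222428940 − 498242227044| = 3908980201896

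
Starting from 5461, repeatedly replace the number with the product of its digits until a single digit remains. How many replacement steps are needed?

5461 → 120 → 0 (2 steps)

2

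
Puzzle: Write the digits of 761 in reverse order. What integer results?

Reversing 761 gives 167.

167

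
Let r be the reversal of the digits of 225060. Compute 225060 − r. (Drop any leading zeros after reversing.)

Reverse of 225060 is 60522.
225060 − 60522 = 164538

164538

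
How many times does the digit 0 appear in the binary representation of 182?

182 in base 2 is 10110110.
The digit 0 appears 3 times.

3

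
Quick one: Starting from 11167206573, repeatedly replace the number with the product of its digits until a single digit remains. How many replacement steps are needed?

11167206573 → 0 (1 step)

1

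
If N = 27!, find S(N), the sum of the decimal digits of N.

108

27! = 10888869450418352160768000000
Sum of its 29 digits: 108.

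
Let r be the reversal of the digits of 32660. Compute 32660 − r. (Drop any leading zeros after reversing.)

26037

Reverse of 32660 is 6623.
32660 − 6623 = 26037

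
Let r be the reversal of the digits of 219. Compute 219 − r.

Reverse of 219 is 912.
219 − 912 = -693

-693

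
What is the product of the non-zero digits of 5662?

5×6×6×2 = 360

360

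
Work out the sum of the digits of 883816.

8+8+3+8+1+6 = 34

34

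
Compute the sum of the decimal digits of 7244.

17

7+2+4+4 = 17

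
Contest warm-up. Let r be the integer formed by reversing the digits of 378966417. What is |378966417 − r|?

335703456

Reverse of 378966417 is 714669873.
|378966417 − 714669873| = 335703456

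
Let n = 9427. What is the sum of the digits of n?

22

9+4+2+7 = 22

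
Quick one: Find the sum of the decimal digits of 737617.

31

7+3+7+6+1+7 = 31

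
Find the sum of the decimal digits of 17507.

20

1+7+5+0+7 = 20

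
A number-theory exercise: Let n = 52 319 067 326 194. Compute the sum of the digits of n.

5+2+3+1+9+0+6+7+3+2+6+1+9+4 = 58

58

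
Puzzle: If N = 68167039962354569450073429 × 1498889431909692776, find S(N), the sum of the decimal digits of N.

68167039962354569450073429 × 1498889431909692776 = 102174855804138965838327808681350990030848904
Sum of its 45 digits: 201.

201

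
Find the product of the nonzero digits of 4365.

360

4×3×6×5 = 360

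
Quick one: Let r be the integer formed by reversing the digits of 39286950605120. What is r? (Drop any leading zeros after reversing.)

Reversing 39286950605120 gives 2150605968293.

2150605968293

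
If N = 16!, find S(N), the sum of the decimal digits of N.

16! = 20922789888000
Sum of its 14 digits: 63.

63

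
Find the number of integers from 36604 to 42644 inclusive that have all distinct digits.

The integers in [36604, 42644] that have all distinct digits: 36701, 36702, 36704, 36705, 36708, 36709, …, 42638, 42639.
1992 qualify.

1992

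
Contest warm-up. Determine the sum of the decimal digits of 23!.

23! = 25852016738884976640000
Sum of its 23 digits: 99.

99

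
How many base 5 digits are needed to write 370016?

8

370016 in base 5 is 43320031, which has 8 digits.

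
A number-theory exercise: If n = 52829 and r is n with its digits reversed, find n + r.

Reverse of 52829 is 92825.
52829 + 92825 = 145654

145654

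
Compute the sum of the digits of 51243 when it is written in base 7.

15

51243 in base 7 is 302253.
Digit sum: 3+0+2+2+5+3 = 15.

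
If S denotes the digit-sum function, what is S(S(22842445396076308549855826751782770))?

16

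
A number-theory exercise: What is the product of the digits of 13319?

81

1×3×3×1×9 = 81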